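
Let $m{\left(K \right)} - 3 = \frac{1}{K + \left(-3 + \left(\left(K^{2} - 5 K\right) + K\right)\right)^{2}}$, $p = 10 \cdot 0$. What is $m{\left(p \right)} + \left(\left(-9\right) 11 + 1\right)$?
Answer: $- \frac{854}{9} \approx -94.889$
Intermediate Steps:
$p = 0$
$m{\left(K \right)} = 3 + \frac{1}{K + \left(-3 + K^{2} - 4 K\right)^{2}}$ ($m{\left(K \right)} = 3 + \frac{1}{K + \left(-3 + \left(\left(K^{2} - 5 K\right) + K\right)\right)^{2}} = 3 + \frac{1}{K + \left(-3 + \left(K^{2} - 4 K\right)\right)^{2}} = 3 + \frac{1}{K + \left(-3 + K^{2} - 4 K\right)^{2}}$)
$m{\left(p \right)} + \left(\left(-9\right) 11 + 1\right) = \frac{1 + 3 \cdot 0 + 3 \left(3 - 0^{2} + 4 \cdot 0\right)^{2}}{0 + \left(3 - 0^{2} + 4 \cdot 0\right)^{2}} + \left(\left(-9\right) 11 + 1\right) = \frac{1 + 0 + 3 \left(3 - 0 + 0\right)^{2}}{0 + \left(3 - 0 + 0\right)^{2}} + \left(-99 + 1\right) = \frac{1 + 0 + 3 \left(3 + 0 + 0\right)^{2}}{0 + \left(3 + 0 + 0\right)^{2}} - 98 = \frac{1 + 0 + 3 \cdot 3^{2}}{0 + 3^{2}} - 98 = \frac{1 + 0 + 3 \cdot 9}{0 + 9} - 98 = \frac{1 + 0 + 27}{9} - 98 = \frac{1}{9} \cdot 28 - 98 = \frac{28}{9} - 98 = - \frac{854}{9}$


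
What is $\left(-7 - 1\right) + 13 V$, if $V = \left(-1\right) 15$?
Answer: $-203$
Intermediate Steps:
$V = -15$
$\left(-7 - 1\right) + 13 V = \left(-7 - 1\right) + 13 \left(-15\right) = -8 - 195 = -203$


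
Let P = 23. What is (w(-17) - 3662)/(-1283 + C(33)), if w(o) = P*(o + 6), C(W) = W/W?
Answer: 3915/1282 ≈ 3.0538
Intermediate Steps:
C(W) = 1
w(o) = 138 + 23*o (w(o) = 23*(o + 6) = 23*(6 + o) = 138 + 23*o)
(w(-17) - 3662)/(-1283 + C(33)) = ((138 + 23*(-17)) - 3662)/(-1283 + 1) = ((138 - 391) - 3662)/(-1282) = (-253 - 3662)*(-1/1282) = -3915*(-1/1282) = 3915/1282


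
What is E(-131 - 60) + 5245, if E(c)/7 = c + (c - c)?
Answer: 3908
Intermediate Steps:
E(c) = 7*c (E(c) = 7*(c + (c - c)) = 7*(c + 0) = 7*c)
E(-131 - 60) + 5245 = 7*(-131 - 60) + 5245 = 7*(-191) + 5245 = -1337 + 5245 = 3908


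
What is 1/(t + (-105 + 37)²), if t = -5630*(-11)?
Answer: 1/66554 ≈ 1.5025e-5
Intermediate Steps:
t = 61930
1/(t + (-105 + 37)²) = 1/(61930 + (-105 + 37)²) = 1/(61930 + (-68)²) = 1/(61930 + 4624) = 1/66554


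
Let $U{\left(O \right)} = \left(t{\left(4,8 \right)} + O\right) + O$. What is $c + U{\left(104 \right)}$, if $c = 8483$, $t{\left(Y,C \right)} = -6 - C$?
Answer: $8677$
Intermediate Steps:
$U{\left(O \right)} = -14 + 2 O$ ($U{\left(O \right)} = \left(\left(-6 - 8\right) + O\right) + O = \left(-14 + O\right) + O = -14 + 2 O$)
$c + U{\left(104 \right)} = 8483 + \left(-14 + 2 \cdot 104\right) = 8483 + \left(-14 + 208\right) = 8483 + 194 = 8677$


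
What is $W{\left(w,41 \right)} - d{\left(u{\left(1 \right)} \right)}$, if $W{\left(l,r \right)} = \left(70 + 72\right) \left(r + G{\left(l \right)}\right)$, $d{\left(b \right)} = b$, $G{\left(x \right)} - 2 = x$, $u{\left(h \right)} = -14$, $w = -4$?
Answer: $5552$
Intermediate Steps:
$G{\left(x \right)} = 2 + x$
$W{\left(l,r \right)} = 284 + 142 l + 142 r$ ($W{\left(l,r \right)} = \left(70 + 72\right) \left(r + \left(2 + l\right)\right) = 142 \left(2 + l + r\right) = 284 + 142 l + 142 r$)
$W{\left(w,41 \right)} - d{\left(u{\left(1 \right)} \right)} = \left(284 + 142 \left(-4\right) + 142 \cdot 41\right) - -14 = \left(284 - 568 + 5822\right) + 14 = 5538 + 14 = 5552$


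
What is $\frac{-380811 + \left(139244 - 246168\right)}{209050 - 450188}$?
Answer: $\frac{487735}{241138} \approx 2.0226$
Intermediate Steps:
$\frac{-380811 + \left(139244 - 246168\right)}{209050 - 450188} = \frac{-380811 + \left(139244 - 246168\right)}{-241138} = \left(-380811 - 106924\right) \left(- \frac{1}{241138}\right) = \left(-487735\right) \left(- \frac{1}{241138}\right) = \frac{487735}{241138}$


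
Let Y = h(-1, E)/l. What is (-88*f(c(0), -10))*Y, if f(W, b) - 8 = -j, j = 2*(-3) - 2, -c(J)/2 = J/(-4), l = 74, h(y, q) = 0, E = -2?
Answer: 0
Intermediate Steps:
c(J) = J/2 (c(J) = -2*J/(-4) = -2*J*(-1)/4 = -(-1)*J/2 = J/2)
j = -8 (j = -6 - 2 = -8)
Y = 0 (Y = 0/74 = 0*(1/74) = 0)
f(W, b) = 16 (f(W, b) = 8 - 1*(-8) = 8 + 8 = 16)
(-88*f(c(0), -10))*Y = -88*16*0 = -1408*0 = 0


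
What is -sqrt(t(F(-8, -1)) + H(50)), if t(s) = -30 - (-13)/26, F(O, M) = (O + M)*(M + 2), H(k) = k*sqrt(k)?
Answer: -sqrt(-118 + 1000*sqrt(2))/2 ≈ -18.001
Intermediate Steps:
H(k) = k**(3/2)
F(O, M) = (2 + M)*(M + O) (F(O, M) = (M + O)*(2 + M) = (2 + M)*(M + O))
t(s) = -59/2 (t(s) = -30 - (-13)/26 = -30 - 1*(-1/2) = -30 + 1/2 = -59/2)
-sqrt(t(F(-8, -1)) + H(50)) = -sqrt(-59/2 + 50**(3/2)) = -sqrt(-59/2 + 250*sqrt(2))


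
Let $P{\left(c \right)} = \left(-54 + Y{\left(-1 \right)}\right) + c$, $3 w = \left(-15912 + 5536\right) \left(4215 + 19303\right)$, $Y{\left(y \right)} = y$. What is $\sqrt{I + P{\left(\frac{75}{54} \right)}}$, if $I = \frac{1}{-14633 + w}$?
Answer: $\frac{i \sqrt{114967278251502755806}}{1464400002} \approx 7.322 i$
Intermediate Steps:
$w = - \frac{244022768}{3}$ ($w = \frac{\left(-15912 + 5536\right) \left(4215 + 19303\right)}{3} = \frac{\left(-10376\right) 23518}{3} = \frac{1}{3} \left(-244022768\right) = - \frac{244022768}{3} \approx -8.1341 \cdot 10^{7}$)
$P{\left(c \right)} = -55 + c$ ($P{\left(c \right)} = \left(-54 - 1\right) + c = -55 + c$)
$I = - \frac{3}{244066667}$ ($I = \frac{1}{-14633 - \frac{244022768}{3}} = \frac{1}{- \frac{244066667}{3}} = - \frac{3}{244066667} \approx -1.2292 \cdot 10^{-8}$)
$\sqrt{I + P{\left(\frac{75}{54} \right)}} = \sqrt{- \frac{3}{244066667} - \left(55 - \frac{75}{54}\right)} = \sqrt{- \frac{3}{244066667} + \left(-55 + 75 \cdot \frac{1}{54}\right)} = \sqrt{- \frac{3}{244066667} + \left(-55 + \frac{25}{18}\right)} = \sqrt{- \frac{3}{244066667} - \frac{965}{18}} = \sqrt{- \frac{235524333709}{4393200006}} = \frac{i \sqrt{114967278251502755806}}{1464400002}$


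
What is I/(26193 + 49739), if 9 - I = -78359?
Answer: 19592/18983 ≈ 1.0321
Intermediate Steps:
I = 78368 (I = 9 - 1*(-78359) = 9 + 78359 = 78368)
I/(26193 + 49739) = 78368/(26193 + 49739) = 78368/75932 = 78368*(1/75932) = 19592/18983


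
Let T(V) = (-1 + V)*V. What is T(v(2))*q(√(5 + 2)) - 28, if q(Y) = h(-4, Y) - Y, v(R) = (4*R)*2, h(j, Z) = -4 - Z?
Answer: -988 - 480*√7 ≈ -2258.0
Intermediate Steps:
v(R) = 8*R
q(Y) = -4 - 2*Y (q(Y) = (-4 - Y) - Y = -4 - 2*Y)
T(V) = V*(-1 + V)
T(v(2))*q(√(5 + 2)) - 28 = ((8*2)*(-1 + 8*2))*(-4 - 2*√(5 + 2)) - 28 = (16*(-1 + 16))*(-4 - 2*√7) - 28 = (16*15)*(-4 - 2*√7) - 28 = 240*(-4 - 2*√7) - 28 = (-960 - 480*√7) - 28 = -988 - 480*√7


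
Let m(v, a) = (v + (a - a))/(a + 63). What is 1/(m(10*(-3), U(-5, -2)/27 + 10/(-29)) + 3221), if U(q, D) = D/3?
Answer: 147119/473799829 ≈ 0.00031051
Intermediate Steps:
U(q, D) = D/3 (U(q, D) = D*(⅓) = D/3)
m(v, a) = v/(63 + a) (m(v, a) = (v + 0)/(63 + a) = v/(63 + a))
1/(m(10*(-3), U(-5, -2)/27 + 10/(-29)) + 3221) = 1/((10*(-3))/(63 + (((⅓)*(-2))/27 + 10/(-29))) + 3221) = 1/(-30/(63 + (-⅔*1/27 + 10*(-1/29))) + 3221) = 1/(-30/(63 + (-2/81 - 10/29)) + 3221) = 1/(-30/(63 - 868/2349) + 3221) = 1/(-30/147119/2349 + 3221) = 1/(-30*2349/147119 + 3221) = 1/(-70470/147119 + 3221) = 1/(473799829/147119) = 147119/473799829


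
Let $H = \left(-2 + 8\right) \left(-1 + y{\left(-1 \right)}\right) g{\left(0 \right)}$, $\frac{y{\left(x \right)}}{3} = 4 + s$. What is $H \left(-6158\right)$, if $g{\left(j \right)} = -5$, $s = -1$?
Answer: $1477920$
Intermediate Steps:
$y{\left(x \right)} = 9$ ($y{\left(x \right)} = 3 \left(4 - 1\right) = 3 \cdot 3 = 9$)
$H = -240$ ($H = \left(-2 + 8\right) \left(-1 + 9\right) \left(-5\right) = 6 \cdot 8 \left(-5\right) = 6 \left(-40\right) = -240$)
$H \left(-6158\right) = \left(-240\right) \left(-6158\right) = 1477920$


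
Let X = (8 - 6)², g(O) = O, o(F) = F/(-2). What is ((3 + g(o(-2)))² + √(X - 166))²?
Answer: 94 + 288*I*√2 ≈ 94.0 + 407.29*I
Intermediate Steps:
o(F) = -F/2 (o(F) = F*(-½) = -F/2)
X = 4 (X = 2² = 4)
((3 + g(o(-2)))² + √(X - 166))² = ((3 - ½*(-2))² + √(4 - 166))² = ((3 + 1)² + √(-162))² = (4² + 9*I*√2)² = (16 + 9*I*√2)²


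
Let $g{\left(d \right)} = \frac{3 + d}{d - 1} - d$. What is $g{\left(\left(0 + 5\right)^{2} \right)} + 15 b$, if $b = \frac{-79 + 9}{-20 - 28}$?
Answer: $- \frac{47}{24} \approx -1.9583$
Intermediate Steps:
$g{\left(d \right)} = - d + \frac{3 + d}{-1 + d}$ ($g{\left(d \right)} = \frac{3 + d}{-1 + d} - d = - d + \frac{3 + d}{-1 + d}$)
$b = \frac{35}{24}$ ($b = - \frac{70}{-48} = \left(-70\right) \left(- \frac{1}{48}\right) = \frac{35}{24} \approx 1.4583$)
$g{\left(\left(0 + 5\right)^{2} \right)} + 15 b = \frac{3 - \left(\left(0 + 5\right)^{2}\right)^{2} + 2 \left(0 + 5\right)^{2}}{-1 + \left(0 + 5\right)^{2}} + 15 \cdot \frac{35}{24} = \frac{3 - \left(5^{2}\right)^{2} + 2 \cdot 5^{2}}{-1 + 5^{2}} + \frac{175}{8} = \frac{3 - 25^{2} + 2 \cdot 25}{-1 + 25} + \frac{175}{8} = \frac{3 - 625 + 50}{24} + \frac{175}{8} = \frac{1}{24} \left(-572\right) + \frac{175}{8} = - \frac{143}{6} + \frac{175}{8} = - \frac{47}{24}$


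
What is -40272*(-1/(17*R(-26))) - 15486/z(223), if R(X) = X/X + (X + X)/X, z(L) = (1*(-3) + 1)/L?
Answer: 29367137/17 ≈ 1.7275e+6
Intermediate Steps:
z(L) = -2/L (z(L) = (-3 + 1)/L = -2/L)
R(X) = 3 (R(X) = 1 + (2*X)/X = 1 + 2 = 3)
-40272*(-1/(17*R(-26))) - 15486/z(223) = -40272/(3*(-17)) - 15486/((-2/223)) = -40272/(-51) - 15486/((-2*1/223)) = -40272*(-1/51) - 15486/(-2/223) = 13424/17 - 15486*(-223/2) = 13424/17 + 1726689 = 29367137/17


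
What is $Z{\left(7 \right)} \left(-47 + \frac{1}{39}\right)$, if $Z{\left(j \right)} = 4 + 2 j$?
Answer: $- \frac{10992}{13} \approx -845.54$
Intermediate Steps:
$Z{\left(7 \right)} \left(-47 + \frac{1}{39}\right) = \left(4 + 2 \cdot 7\right) \left(-47 + \frac{1}{39}\right) = \left(4 + 14\right) \left(-47 + \frac{1}{39}\right) = 18 \left(- \frac{1832}{39}\right) = - \frac{10992}{13}$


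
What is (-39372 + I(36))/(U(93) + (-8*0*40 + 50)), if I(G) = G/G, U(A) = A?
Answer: -39371/143 ≈ -275.32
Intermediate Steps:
I(G) = 1
(-39372 + I(36))/(U(93) + (-8*0*40 + 50)) = (-39372 + 1)/(93 + (-8*0*40 + 50)) = -39371/(93 + (0*40 + 50)) = -39371/(93 + (0 + 50)) = -39371/(93 + 50) = -39371/143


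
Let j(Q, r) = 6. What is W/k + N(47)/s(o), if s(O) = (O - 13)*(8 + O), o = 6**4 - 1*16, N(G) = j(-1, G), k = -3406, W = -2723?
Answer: 1110918311/1389559444 ≈ 0.79947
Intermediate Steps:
N(G) = 6
o = 1280 (o = 1296 - 16 = 1280)
s(O) = (-13 + O)*(8 + O)
W/k + N(47)/s(o) = -2723/(-3406) + 6/(-104 + 1280**2 - 5*1280) = -2723*(-1/3406) + 6/(-104 + 1638400 - 6400) = 2723/3406 + 6/1631896 = 2723/3406 + 6*(1/1631896) = 2723/3406 + 3/815948 = 1110918311/1389559444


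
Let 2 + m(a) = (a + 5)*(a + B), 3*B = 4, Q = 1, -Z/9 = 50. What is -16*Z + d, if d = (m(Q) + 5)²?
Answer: 7489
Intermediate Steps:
Z = -450 (Z = -9*50 = -450)
B = 4/3 (B = (⅓)*4 = 4/3 ≈ 1.3333)
m(a) = -2 + (5 + a)*(4/3 + a) (m(a) = -2 + (a + 5)*(a + 4/3) = -2 + (5 + a)*(4/3 + a))
d = 289 (d = ((14/3 + 1² + (19/3)*1) + 5)² = ((14/3 + 1 + 19/3) + 5)² = (12 + 5)² = 17² = 289)
-16*Z + d = -16*(-450) + 289 = 7200 + 289 = 7489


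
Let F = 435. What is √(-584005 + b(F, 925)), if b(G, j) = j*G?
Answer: I*√181630 ≈ 426.18*I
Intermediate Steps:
b(G, j) = G*j
√(-584005 + b(F, 925)) = √(-584005 + 435*925) = √(-584005 + 402375) = √(-181630) = I*√181630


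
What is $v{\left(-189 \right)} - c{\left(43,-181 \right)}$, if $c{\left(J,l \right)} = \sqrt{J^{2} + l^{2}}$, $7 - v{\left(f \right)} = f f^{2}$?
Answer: $6751276 - \sqrt{34610} \approx 6.7511 \cdot 10^{6}$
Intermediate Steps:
$v{\left(f \right)} = 7 - f^{3}$ ($v{\left(f \right)} = 7 - f f^{2} = 7 - f^{3}$)
$v{\left(-189 \right)} - c{\left(43,-181 \right)} = \left(7 - \left(-189\right)^{3}\right) - \sqrt{43^{2} + \left(-181\right)^{2}} = \left(7 - -6751269\right) - \sqrt{1849 + 32761} = \left(7 + 6751269\right) - \sqrt{34610} = 6751276 - \sqrt{34610}$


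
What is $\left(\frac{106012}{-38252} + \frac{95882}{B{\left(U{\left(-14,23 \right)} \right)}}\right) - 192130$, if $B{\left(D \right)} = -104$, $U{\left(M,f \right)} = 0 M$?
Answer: $- \frac{96001475819}{497276} \approx -1.9305 \cdot 10^{5}$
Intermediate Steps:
$U{\left(M,f \right)} = 0$
$\left(\frac{106012}{-38252} + \frac{95882}{B{\left(U{\left(-14,23 \right)} \right)}}\right) - 192130 = \left(\frac{106012}{-38252} + \frac{95882}{-104}\right) - 192130 = \left(106012 \left(- \frac{1}{38252}\right) + 95882 \left(- \frac{1}{104}\right)\right) - 192130 = \left(- \frac{26503}{9563} - \frac{47941}{52}\right) - 192130 = - \frac{459837939}{497276} - 192130 = - \frac{96001475819}{497276}$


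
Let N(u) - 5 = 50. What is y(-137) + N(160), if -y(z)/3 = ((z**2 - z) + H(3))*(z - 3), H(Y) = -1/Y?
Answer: 7940435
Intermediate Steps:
y(z) = -3*(-3 + z)*(-1/3 + z**2 - z) (y(z) = -3*((z**2 - z) - 1/3)*(z - 3) = -3*((z**2 - z) - 1*1/3)*(-3 + z) = -3*((z**2 - z) - 1/3)*(-3 + z) = -3*(-1/3 + z**2 - z)*(-3 + z) = -3*(-3 + z)*(-1/3 + z**2 - z))
N(u) = 55 (N(u) = 5 + 50 = 55)
y(-137) + N(160) = (-3 - 8*(-137) - 3*(-137)**3 + 12*(-137)**2) + 55 = (-3 + 1096 - 3*(-2571353) + 12*18769) + 55 = (-3 + 1096 + 7714059 + 225228) + 55 = 7940380 + 55 = 7940435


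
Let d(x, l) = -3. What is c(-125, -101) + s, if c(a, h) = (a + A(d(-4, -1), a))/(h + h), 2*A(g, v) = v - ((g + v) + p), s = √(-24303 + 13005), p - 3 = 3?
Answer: 253/404 + I*√11298 ≈ 0.62624 + 106.29*I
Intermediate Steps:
p = 6 (p = 3 + 3 = 6)
s = I*√11298 (s = √(-11298) = I*√11298 ≈ 106.29*I)
A(g, v) = -3 - g/2 (A(g, v) = (v - ((g + v) + 6))/2 = (v - (6 + g + v))/2 = (v + (-6 - g - v))/2 = (-6 - g)/2 = -3 - g/2)
c(a, h) = (-3/2 + a)/(2*h) (c(a, h) = (a + (-3 - ½*(-3)))/(h + h) = (a + (-3 + 3/2))/((2*h)) = (a - 3/2)*(1/(2*h)) = (-3/2 + a)*(1/(2*h)) = (-3/2 + a)/(2*h))
c(-125, -101) + s = (¼)*(-3 + 2*(-125))/(-101) + I*√11298 = (¼)*(-1/101)*(-3 - 250) + I*√11298 = (¼)*(-1/101)*(-253) + I*√11298 = 253/404 + I*√11298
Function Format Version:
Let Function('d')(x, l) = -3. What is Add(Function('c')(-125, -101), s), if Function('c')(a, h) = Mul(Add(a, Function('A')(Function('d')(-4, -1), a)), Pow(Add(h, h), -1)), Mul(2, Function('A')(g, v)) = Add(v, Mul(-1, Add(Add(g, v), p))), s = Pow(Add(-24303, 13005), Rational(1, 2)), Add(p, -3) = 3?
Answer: Add(Rational(253, 404), Mul(I, Pow(11298, Rational(1, 2)))) ≈ Add(0.62624, Mul(106.29, I))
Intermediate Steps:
p = 6 (p = Add(3, 3) = 6)
s = Mul(I, Pow(11298, Rational(1, 2))) (s = Pow(-11298, Rational(1, 2)) = Mul(I, Pow(11298, Rational(1, 2))) ≈ Mul(106.29, I))
Function('A')(g, v) = Add(-3, Mul(Rational(-1, 2), g)) (Function('A')(g, v) = Mul(Rational(1, 2), Add(v, Mul(-1, Add(Add(g, v), 6)))) = Mul(Rational(1, 2), Add(v, Mul(-1, Add(6, g, v)))) = Mul(Rational(1, 2), Add(v, Add(-6, Mul(-1, g), Mul(-1, v)))) = Mul(Rational(1, 2), Add(-6, Mul(-1, g))) = Add(-3, Mul(Rational(-1, 2), g)))
Function('c')(a, h) = Mul(Rational(1, 2), Pow(h, -1), Add(Rational(-3, 2), a)) (Function('c')(a, h) = Mul(Add(a, Add(-3, Mul(Rational(-1, 2), -3))), Pow(Add(h, h), -1)) = Mul(Add(a, Add(-3, Rational(3, 2))), Pow(Mul(2, h), -1)) = Mul(Add(a, Rational(-3, 2)), Mul(Rational(1, 2), Pow(h, -1))) = Mul(Add(Rational(-3, 2), a), Mul(Rational(1, 2), Pow(h, -1))) = Mul(Rational(1, 2), Pow(h, -1), Add(Rational(-3, 2), a)))
Add(Function('c')(-125, -101), s) = Add(Mul(Rational(1, 4), Pow(-101, -1), Add(-3, Mul(2, -125))), Mul(I, Pow(11298, Rational(1, 2)))) = Add(Mul(Rational(1, 4), Rational(-1, 101), Add(-3, -250)), Mul(I, Pow(11298, Rational(1, 2)))) = Add(Mul(Rational(1, 4), Rational(-1, 101), -253), Mul(I, Pow(11298, Rational(1, 2)))) = Add(Rational(253, 404), Mul(I, Pow(11298, Rational(1, 2))))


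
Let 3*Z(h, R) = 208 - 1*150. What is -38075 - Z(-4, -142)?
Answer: -114283/3 ≈ -38094.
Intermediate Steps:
Z(h, R) = 58/3 (Z(h, R) = (208 - 1*150)/3 = (208 - 150)/3 = (⅓)*58 = 58/3)
-38075 - Z(-4, -142) = -38075 - 1*58/3 = -38075 - 58/3 = -114283/3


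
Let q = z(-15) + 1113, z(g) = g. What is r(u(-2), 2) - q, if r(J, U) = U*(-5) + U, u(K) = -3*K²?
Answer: -1106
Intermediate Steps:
r(J, U) = -4*U (r(J, U) = -5*U + U = -4*U)
q = 1098 (q = -15 + 1113 = 1098)
r(u(-2), 2) - q = -4*2 - 1*1098 = -8 - 1098 = -1106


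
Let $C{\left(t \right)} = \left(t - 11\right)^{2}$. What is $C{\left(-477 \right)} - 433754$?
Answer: $-195610$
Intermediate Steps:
$C{\left(t \right)} = \left(-11 + t\right)^{2}$
$C{\left(-477 \right)} - 433754 = \left(-11 - 477\right)^{2} - 433754 = \left(-488\right)^{2} - 433754 = 238144 - 433754 = -195610$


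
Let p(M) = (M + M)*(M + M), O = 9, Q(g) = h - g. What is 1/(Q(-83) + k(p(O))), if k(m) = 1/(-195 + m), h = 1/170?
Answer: 21930/1820489 ≈ 0.012046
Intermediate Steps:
h = 1/170 ≈ 0.0058824
Q(g) = 1/170 - g
p(M) = 4*M**2 (p(M) = (2*M)*(2*M) = 4*M**2)
1/(Q(-83) + k(p(O))) = 1/((1/170 - 1*(-83)) + 1/(-195 + 4*9**2)) = 1/((1/170 + 83) + 1/(-195 + 4*81)) = 1/(14111/170 + 1/(-195 + 324)) = 1/(14111/170 + 1/129) = 1/(1820489/21930) = 21930/1820489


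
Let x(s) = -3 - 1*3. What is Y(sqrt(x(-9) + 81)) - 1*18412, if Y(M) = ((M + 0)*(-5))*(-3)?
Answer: -18412 + 75*sqrt(3) ≈ -18282.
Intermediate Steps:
x(s) = -6 (x(s) = -3 - 3 = -6)
Y(M) = 15*M (Y(M) = (M*(-5))*(-3) = -5*M*(-3) = 15*M)
Y(sqrt(x(-9) + 81)) - 1*18412 = 15*sqrt(-6 + 81) - 1*18412 = 15*sqrt(75) - 18412 = 15*(5*sqrt(3)) - 18412 = 75*sqrt(3) - 18412 = -18412 + 75*sqrt(3)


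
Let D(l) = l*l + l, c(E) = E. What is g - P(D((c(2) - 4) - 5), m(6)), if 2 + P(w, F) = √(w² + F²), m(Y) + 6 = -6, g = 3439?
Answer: 3441 - 6*√53 ≈ 3397.3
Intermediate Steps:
D(l) = l + l² (D(l) = l² + l = l + l²)
m(Y) = -12 (m(Y) = -6 - 6 = -12)
P(w, F) = -2 + √(F² + w²) (P(w, F) = -2 + √(w² + F²) = -2 + √(F² + w²))
g - P(D((c(2) - 4) - 5), m(6)) = 3439 - (-2 + √((-12)² + (((2 - 4) - 5)*(1 + ((2 - 4) - 5)))²)) = 3439 - (-2 + √(144 + ((-2 - 5)*(1 + (-2 - 5)))²)) = 3439 - (-2 + √(144 + (-7*(1 - 7))²)) = 3439 - (-2 + √(144 + (-7*(-6))²)) = 3439 - (-2 + √(144 + 42²)) = 3439 - (-2 + √(144 + 1764)) = 3439 - (-2 + √1908) = 3439 - (-2 + 6*√53) = 3439 + (2 - 6*√53) = 3441 - 6*√53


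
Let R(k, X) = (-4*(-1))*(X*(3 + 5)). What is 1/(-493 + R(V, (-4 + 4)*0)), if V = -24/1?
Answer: -1/493 ≈ -0.0020284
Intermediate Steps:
V = -24 (V = -24*1 = -24)
R(k, X) = 32*X (R(k, X) = 4*(X*8) = 4*(8*X) = 32*X)
1/(-493 + R(V, (-4 + 4)*0)) = 1/(-493 + 32*((-4 + 4)*0)) = 1/(-493 + 32*(0*0)) = 1/(-493 + 32*0) = 1/(-493 + 0) = 1/(-493) = -1/493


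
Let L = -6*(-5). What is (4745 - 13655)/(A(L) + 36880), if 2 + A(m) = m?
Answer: -4455/18454 ≈ -0.24141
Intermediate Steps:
L = 30
A(m) = -2 + m
(4745 - 13655)/(A(L) + 36880) = (4745 - 13655)/((-2 + 30) + 36880) = -8910/(28 + 36880) = -8910/36908 = -8910*1/36908 = -4455/18454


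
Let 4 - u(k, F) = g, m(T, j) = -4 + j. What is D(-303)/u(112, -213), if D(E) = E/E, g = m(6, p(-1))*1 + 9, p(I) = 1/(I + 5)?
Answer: -4/5 ≈ -0.80000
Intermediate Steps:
p(I) = 1/(5 + I)
g = 21/4 (g = (-4 + 1/(5 - 1))*1 + 9 = (-4 + 1/4)*1 + 9 = -15/4*1 + 9 = -15/4 + 9 = 21/4 ≈ 5.2500)
D(E) = 1
u(k, F) = -5/4 (u(k, F) = 4 - 1*21/4 = 4 - 21/4 = -5/4)
D(-303)/u(112, -213) = 1/(-5/4) = 1*(-4/5) = -4/5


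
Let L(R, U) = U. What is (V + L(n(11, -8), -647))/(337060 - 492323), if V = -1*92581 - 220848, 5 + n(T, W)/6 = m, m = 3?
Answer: 314076/155263 ≈ 2.0229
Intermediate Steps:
n(T, W) = -12 (n(T, W) = -30 + 6*3 = -30 + 18 = -12)
V = -313429 (V = -92581 - 220848 = -313429)
(V + L(n(11, -8), -647))/(337060 - 492323) = (-313429 - 647)/(337060 - 492323) = -314076/(-155263) = -314076*(-1/155263) = 314076/155263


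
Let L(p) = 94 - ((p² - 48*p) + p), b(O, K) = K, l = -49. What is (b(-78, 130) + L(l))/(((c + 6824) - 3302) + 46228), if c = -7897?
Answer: -640/5979 ≈ -0.10704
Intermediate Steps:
L(p) = 94 - p² + 47*p (L(p) = 94 - (p² - 47*p) = 94 + (-p² + 47*p) = 94 - p² + 47*p)
(b(-78, 130) + L(l))/(((c + 6824) - 3302) + 46228) = (130 + (94 - 1*(-49)² + 47*(-49)))/(((-7897 + 6824) - 3302) + 46228) = (130 + (94 - 1*2401 - 2303))/((-1073 - 3302) + 46228) = (130 + (94 - 2401 - 2303))/(-4375 + 46228) = (130 - 4610)/41853 = -4480*1/41853 = -640/5979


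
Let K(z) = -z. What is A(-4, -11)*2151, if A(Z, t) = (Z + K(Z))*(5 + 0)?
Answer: 0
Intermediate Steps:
A(Z, t) = 0 (A(Z, t) = (Z - Z)*(5 + 0) = 0*5 = 0)
A(-4, -11)*2151 = 0*2151 = 0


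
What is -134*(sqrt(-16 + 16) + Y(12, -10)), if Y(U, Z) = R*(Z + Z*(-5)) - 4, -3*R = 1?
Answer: 6968/3 ≈ 2322.7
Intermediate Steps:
R = -1/3 (R = -1/3*1 = -1/3 ≈ -0.33333)
Y(U, Z) = -4 + 4*Z/3 (Y(U, Z) = -(Z + Z*(-5))/3 - 4 = -(Z - 5*Z)/3 - 4 = -(-4)*Z/3 - 4 = 4*Z/3 - 4 = -4 + 4*Z/3)
-134*(sqrt(-16 + 16) + Y(12, -10)) = -134*(sqrt(-16 + 16) + (-4 + (4/3)*(-10))) = -134*(sqrt(0) + (-4 - 40/3)) = -134*(0 - 52/3) = -134*(-52/3) = 6968/3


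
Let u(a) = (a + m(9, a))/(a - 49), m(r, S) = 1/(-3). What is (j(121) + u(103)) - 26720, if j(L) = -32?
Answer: -2166758/81 ≈ -26750.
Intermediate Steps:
m(r, S) = -1/3
u(a) = (-1/3 + a)/(-49 + a) (u(a) = (a - 1/3)/(a - 49) = (-1/3 + a)/(-49 + a))
(j(121) + u(103)) - 26720 = (-32 + (-1/3 + 103)/(-49 + 103)) - 26720 = (-32 + (308/3)/54) - 26720 = (-32 + (1/54)*(308/3)) - 26720 = (-32 + 154/81) - 26720 = -2438/81 - 26720 = -2166758/81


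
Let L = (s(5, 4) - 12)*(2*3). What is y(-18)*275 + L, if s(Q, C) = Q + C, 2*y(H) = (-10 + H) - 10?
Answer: -5243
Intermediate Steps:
y(H) = -10 + H/2 (y(H) = ((-10 + H) - 10)/2 = (-20 + H)/2 = -10 + H/2)
s(Q, C) = C + Q
L = -18 (L = ((4 + 5) - 12)*(2*3) = (9 - 12)*6 = -3*6 = -18)
y(-18)*275 + L = (-10 + (½)*(-18))*275 - 18 = (-10 - 9)*275 - 18 = -19*275 - 18 = -5225 - 18 = -5243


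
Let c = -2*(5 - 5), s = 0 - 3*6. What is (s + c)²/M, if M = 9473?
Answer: 324/9473 ≈ 0.034202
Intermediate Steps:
s = -18 (s = 0 - 18 = -18)
c = 0 (c = -2*0 = 0)
(s + c)²/M = (-18 + 0)²/9473 = (-18)²*(1/9473) = 324*(1/9473) = 324/9473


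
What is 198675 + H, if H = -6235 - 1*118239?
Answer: 74201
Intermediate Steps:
H = -124474 (H = -6235 - 118239 = -124474)
198675 + H = 198675 - 124474 = 74201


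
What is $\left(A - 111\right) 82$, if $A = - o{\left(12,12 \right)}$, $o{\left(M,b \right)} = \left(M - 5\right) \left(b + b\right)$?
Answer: $-22878$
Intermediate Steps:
$o{\left(M,b \right)} = 2 b \left(-5 + M\right)$ ($o{\left(M,b \right)} = \left(-5 + M\right) 2 b = 2 b \left(-5 + M\right)$)
$A = -168$ ($A = - 2 \cdot 12 \left(-5 + 12\right) = - 2 \cdot 12 \cdot 7 = \left(-1\right) 168 = -168$)
$\left(A - 111\right) 82 = \left(-168 - 111\right) 82 = \left(-279\right) 82 = -22878$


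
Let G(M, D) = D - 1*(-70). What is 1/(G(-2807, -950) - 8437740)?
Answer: -1/8438620 ≈ -1.1850e-7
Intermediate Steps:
G(M, D) = 70 + D (G(M, D) = D + 70 = 70 + D)
1/(G(-2807, -950) - 8437740) = 1/((70 - 950) - 8437740) = 1/(-880 - 8437740) = 1/(-8438620) = -1/8438620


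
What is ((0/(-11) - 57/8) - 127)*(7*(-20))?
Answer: 37555/2 ≈ 18778.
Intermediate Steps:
((0/(-11) - 57/8) - 127)*(7*(-20)) = ((0*(-1/11) - 57*1/8) - 127)*(-140) = ((0 - 57/8) - 127)*(-140) = (-57/8 - 127)*(-140) = -1073/8*(-140) = 37555/2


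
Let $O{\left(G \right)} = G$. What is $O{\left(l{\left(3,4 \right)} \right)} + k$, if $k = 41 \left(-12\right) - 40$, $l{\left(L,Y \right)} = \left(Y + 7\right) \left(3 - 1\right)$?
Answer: $-510$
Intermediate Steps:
$l{\left(L,Y \right)} = 14 + 2 Y$ ($l{\left(L,Y \right)} = \left(7 + Y\right) 2 = 14 + 2 Y$)
$k = -532$ ($k = -492 - 40 = -532$)
$O{\left(l{\left(3,4 \right)} \right)} + k = \left(14 + 2 \cdot 4\right) - 532 = \left(14 + 8\right) - 532 = 22 - 532 = -510$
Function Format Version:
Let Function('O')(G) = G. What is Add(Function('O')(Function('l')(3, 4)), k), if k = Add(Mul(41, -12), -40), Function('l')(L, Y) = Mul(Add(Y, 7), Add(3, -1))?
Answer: -510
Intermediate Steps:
Function('l')(L, Y) = Add(14, Mul(2, Y)) (Function('l')(L, Y) = Mul(Add(7, Y), 2) = Add(14, Mul(2, Y)))
k = -532 (k = Add(-492, -40) = -532)
Add(Function('O')(Function('l')(3, 4)), k) = Add(Add(14, Mul(2, 4)), -532) = Add(Add(14, 8), -532) = Add(22, -532) = -510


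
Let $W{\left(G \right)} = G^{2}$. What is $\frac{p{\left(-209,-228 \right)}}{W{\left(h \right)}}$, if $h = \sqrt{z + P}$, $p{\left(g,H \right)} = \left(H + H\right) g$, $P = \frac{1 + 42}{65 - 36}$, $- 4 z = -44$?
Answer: $\frac{1381908}{181} \approx 7634.9$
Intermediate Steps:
$z = 11$ ($z = \left(- \frac{1}{4}\right) \left(-44\right) = 11$)
$P = \frac{43}{29} \approx 1.4828$
$p{\left(g,H \right)} = 2 H g$
$h = \frac{\sqrt{10498}}{29}$ ($h = \sqrt{11 + \frac{43}{29}} = \sqrt{\frac{362}{29}} = \frac{\sqrt{10498}}{29} \approx 3.5331$)
$\frac{p{\left(-209,-228 \right)}}{W{\left(h \right)}} = \frac{2 \left(-228\right) \left(-209\right)}{\left(\frac{\sqrt{10498}}{29}\right)^{2}} = \frac{95304}{\frac{362}{29}} = 95304 \cdot \frac{29}{362} = \frac{1381908}{181}$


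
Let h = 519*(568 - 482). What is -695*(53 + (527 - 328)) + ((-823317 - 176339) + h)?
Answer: -1130162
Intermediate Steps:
h = 44634 (h = 519*86 = 44634)
-695*(53 + (527 - 328)) + ((-823317 - 176339) + h) = -695*(53 + (527 - 328)) + ((-823317 - 176339) + 44634) = -695*(53 + 199) + (-999656 + 44634) = -695*252 - 955022 = -175140 - 955022 = -1130162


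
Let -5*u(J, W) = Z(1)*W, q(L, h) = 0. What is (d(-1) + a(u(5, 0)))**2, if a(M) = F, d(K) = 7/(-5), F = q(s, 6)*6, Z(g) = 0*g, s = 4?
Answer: 49/25 ≈ 1.9600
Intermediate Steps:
Z(g) = 0
u(J, W) = 0 (u(J, W) = -0*W = -1/5*0 = 0)
F = 0 (F = 0*6 = 0)
d(K) = -7/5 (d(K) = 7*(-1/5) = -7/5)
a(M) = 0
(d(-1) + a(u(5, 0)))**2 = (-7/5 + 0)**2 = (-7/5)**2 = 49/25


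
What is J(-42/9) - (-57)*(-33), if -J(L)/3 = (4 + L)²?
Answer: -5647/3 ≈ -1882.3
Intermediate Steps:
J(L) = -3*(4 + L)²
J(-42/9) - (-57)*(-33) = -3*(4 - 42/9)² - (-57)*(-33) = -3*(4 - 42*⅑)² - 1*1881 = -3*(4 - 14/3)² - 1881 = -3*(-⅔)² - 1881 = -3*4/9 - 1881 = -4/3 - 1881 = -5647/3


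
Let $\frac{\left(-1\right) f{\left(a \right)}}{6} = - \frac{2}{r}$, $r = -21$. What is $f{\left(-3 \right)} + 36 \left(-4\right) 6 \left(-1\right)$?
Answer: $\frac{6044}{7} \approx 863.43$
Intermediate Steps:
$f{\left(a \right)} = - \frac{4}{7}$ ($f{\left(a \right)} = - 6 \left(- \frac{2}{-21}\right) = - 6 \left(\left(-2\right) \left(- \frac{1}{21}\right)\right) = \left(-6\right) \frac{2}{21} = - \frac{4}{7}$)
$f{\left(-3 \right)} + 36 \left(-4\right) 6 \left(-1\right) = - \frac{4}{7} + 36 \left(-4\right) 6 \left(-1\right) = - \frac{4}{7} + 36 \left(\left(-24\right) \left(-1\right)\right) = - \frac{4}{7} + 36 \cdot 24 = - \frac{4}{7} + 864 = \frac{6044}{7}$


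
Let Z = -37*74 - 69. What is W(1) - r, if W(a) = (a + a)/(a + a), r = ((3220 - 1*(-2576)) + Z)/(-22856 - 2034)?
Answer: 27879/24890 ≈ 1.1201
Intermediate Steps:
Z = -2807 (Z = -2738 - 69 = -2807)
r = -2989/24890 (r = ((3220 - 1*(-2576)) - 2807)/(-22856 - 2034) = ((3220 + 2576) - 2807)/(-24890) = (5796 - 2807)*(-1/24890) = 2989*(-1/24890) = -2989/24890 ≈ -0.12009)
W(a) = 1 (W(a) = (2*a)/((2*a)) = (2*a)*(1/(2*a)) = 1)
W(1) - r = 1 - 1*(-2989/24890) = 1 + 2989/24890 = 27879/24890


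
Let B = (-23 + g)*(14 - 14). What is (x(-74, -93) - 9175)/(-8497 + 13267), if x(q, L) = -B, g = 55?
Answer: -1835/954 ≈ -1.9235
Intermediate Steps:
B = 0 (B = (-23 + 55)*(14 - 14) = 32*0 = 0)
x(q, L) = 0 (x(q, L) = -1*0 = 0)
(x(-74, -93) - 9175)/(-8497 + 13267) = (0 - 9175)/(-8497 + 13267) = -9175/4770 = -9175*1/4770 = -1835/954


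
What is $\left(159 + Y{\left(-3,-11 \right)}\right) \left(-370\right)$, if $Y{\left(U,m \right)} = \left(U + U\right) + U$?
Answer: $-55500$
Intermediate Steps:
$Y{\left(U,m \right)} = 3 U$ ($Y{\left(U,m \right)} = 2 U + U = 3 U$)
$\left(159 + Y{\left(-3,-11 \right)}\right) \left(-370\right) = \left(159 + 3 \left(-3\right)\right) \left(-370\right) = \left(159 - 9\right) \left(-370\right) = 150 \left(-370\right) = -55500$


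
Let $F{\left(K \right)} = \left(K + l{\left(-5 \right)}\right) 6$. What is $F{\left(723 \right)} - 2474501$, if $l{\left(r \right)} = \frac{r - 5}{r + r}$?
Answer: $-2470157$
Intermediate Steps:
$l{\left(r \right)} = \frac{-5 + r}{2 r}$
$F{\left(K \right)} = 6 + 6 K$ ($F{\left(K \right)} = \left(K + \frac{-5 - 5}{2 \left(-5\right)}\right) 6 = \left(K + \frac{1}{2} \left(- \frac{1}{5}\right) \left(-10\right)\right) 6 = \left(K + 1\right) 6 = \left(1 + K\right) 6 = 6 + 6 K$)
$F{\left(723 \right)} - 2474501 = \left(6 + 6 \cdot 723\right) - 2474501 = \left(6 + 4338\right) - 2474501 = 4344 - 2474501 = -2470157$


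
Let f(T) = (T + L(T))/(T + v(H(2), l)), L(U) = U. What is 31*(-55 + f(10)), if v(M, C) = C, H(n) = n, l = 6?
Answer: -6665/4 ≈ -1666.3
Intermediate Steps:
f(T) = 2*T/(6 + T) (f(T) = (T + T)/(T + 6) = (2*T)/(6 + T) = 2*T/(6 + T))
31*(-55 + f(10)) = 31*(-55 + 2*10/(6 + 10)) = 31*(-55 + 2*10/16) = 31*(-55 + 2*10*(1/16)) = 31*(-55 + 5/4) = 31*(-215/4) = -6665/4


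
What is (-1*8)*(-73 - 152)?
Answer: 1800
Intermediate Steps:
(-1*8)*(-73 - 152) = -8*(-225) = 1800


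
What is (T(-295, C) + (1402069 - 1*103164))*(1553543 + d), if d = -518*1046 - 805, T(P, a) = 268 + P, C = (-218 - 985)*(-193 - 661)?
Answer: 1313048758980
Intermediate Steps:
C = 1027362 (C = -1203*(-854) = 1027362)
d = -542633 (d = -541828 - 805 = -542633)
(T(-295, C) + (1402069 - 1*103164))*(1553543 + d) = ((268 - 295) + (1402069 - 1*103164))*(1553543 - 542633) = (-27 + (1402069 - 103164))*1010910 = (-27 + 1298905)*1010910 = 1298878*1010910 = 1313048758980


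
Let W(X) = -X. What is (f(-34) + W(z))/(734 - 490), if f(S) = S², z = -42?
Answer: 599/122 ≈ 4.9098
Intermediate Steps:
(f(-34) + W(z))/(734 - 490) = ((-34)² - 1*(-42))/(734 - 490) = (1156 + 42)/244 = 1198*(1/244) = 599/122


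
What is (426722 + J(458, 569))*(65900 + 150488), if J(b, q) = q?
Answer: 92460644908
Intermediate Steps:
(426722 + J(458, 569))*(65900 + 150488) = (426722 + 569)*(65900 + 150488) = 427291*216388 = 92460644908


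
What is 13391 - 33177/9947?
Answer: 133167100/9947 ≈ 13388.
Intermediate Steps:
13391 - 33177/9947 = 133167100/9947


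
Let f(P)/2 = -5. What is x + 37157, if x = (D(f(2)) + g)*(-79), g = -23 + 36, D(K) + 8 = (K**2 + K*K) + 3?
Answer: 20725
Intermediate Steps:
f(P) = -10 (f(P) = 2*(-5) = -10)
D(K) = -5 + 2*K**2 (D(K) = -8 + ((K**2 + K*K) + 3) = -8 + ((K**2 + K**2) + 3) = -8 + (2*K**2 + 3) = -8 + (3 + 2*K**2) = -5 + 2*K**2)
g = 13
x = -16432 (x = ((-5 + 2*(-10)**2) + 13)*(-79) = ((-5 + 2*100) + 13)*(-79) = ((-5 + 200) + 13)*(-79) = (195 + 13)*(-79) = 208*(-79) = -16432)
x + 37157 = -16432 + 37157 = 20725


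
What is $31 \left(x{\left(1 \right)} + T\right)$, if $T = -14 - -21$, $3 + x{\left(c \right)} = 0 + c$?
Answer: $155$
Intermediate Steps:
$x{\left(c \right)} = -3 + c$ ($x{\left(c \right)} = -3 + \left(0 + c\right) = -3 + c$)
$T = 7$ ($T = -14 + 21 = 7$)
$31 \left(x{\left(1 \right)} + T\right) = 31 \left(\left(-3 + 1\right) + 7\right) = 31 \left(-2 + 7\right) = 31 \cdot 5 = 155$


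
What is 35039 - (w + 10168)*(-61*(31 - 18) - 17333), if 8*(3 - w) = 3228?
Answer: 177080744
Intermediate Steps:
w = -801/2 (w = 3 - ⅛*3228 = 3 - 807/2 = -801/2 ≈ -400.50)
35039 - (w + 10168)*(-61*(31 - 18) - 17333) = 35039 - (-801/2 + 10168)*(-61*(31 - 18) - 17333) = 35039 - 19535*(-61*13 - 17333)/2 = 35039 - 19535*(-793 - 17333)/2 = 35039 - 19535*(-18126)/2 = 35039 - 1*(-177045705) = 35039 + 177045705 = 177080744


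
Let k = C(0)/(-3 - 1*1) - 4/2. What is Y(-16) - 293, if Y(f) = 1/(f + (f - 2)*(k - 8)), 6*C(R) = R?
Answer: -48051/164 ≈ -292.99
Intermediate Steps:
C(R) = R/6
k = -2 (k = ((⅙)*0)/(-3 - 1*1) - 4/2 = 0/(-3 - 1) - 4*½ = 0/(-4) - 2 = 0*(-¼) - 2 = 0 - 2 = -2)
Y(f) = 1/(20 - 9*f) (Y(f) = 1/(f + (f - 2)*(-2 - 8)) = 1/(f + (-2 + f)*(-10)) = 1/(f + (20 - 10*f)) = 1/(20 - 9*f))
Y(-16) - 293 = -1/(-20 + 9*(-16)) - 293 = -1/(-20 - 144) - 293 = -1/(-164) - 293 = -1*(-1/164) - 293 = 1/164 - 293 = -48051/164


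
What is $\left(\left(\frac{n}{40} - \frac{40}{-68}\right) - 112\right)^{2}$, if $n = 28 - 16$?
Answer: $\frac{356794321}{28900} \approx 12346.0$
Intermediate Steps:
$n = 12$
$\left(\left(\frac{n}{40} - \frac{40}{-68}\right) - 112\right)^{2} = \left(\left(\frac{12}{40} - \frac{40}{-68}\right) - 112\right)^{2} = \left(\left(12 \cdot \frac{1}{40} - - \frac{10}{17}\right) - 112\right)^{2} = \left(\left(\frac{3}{10} + \frac{10}{17}\right) - 112\right)^{2} = \left(\frac{151}{170} - 112\right)^{2} = \left(- \frac{18889}{170}\right)^{2} = \frac{356794321}{28900}$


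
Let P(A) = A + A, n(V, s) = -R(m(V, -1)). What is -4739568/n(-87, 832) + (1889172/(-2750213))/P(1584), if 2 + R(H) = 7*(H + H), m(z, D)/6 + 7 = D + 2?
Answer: -52139287318907/5566431112 ≈ -9366.7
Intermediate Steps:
m(z, D) = -30 + 6*D (m(z, D) = -42 + 6*(D + 2) = -42 + 6*(2 + D) = -42 + (12 + 6*D) = -30 + 6*D)
R(H) = -2 + 14*H (R(H) = -2 + 7*(H + H) = -2 + 7*(2*H) = -2 + 14*H)
n(V, s) = 506 (n(V, s) = -(-2 + 14*(-30 + 6*(-1))) = -(-2 + 14*(-30 - 6)) = -(-2 + 14*(-36)) = -(-2 - 504) = -1*(-506) = 506)
P(A) = 2*A
-4739568/n(-87, 832) + (1889172/(-2750213))/P(1584) = -4739568/506 + (1889172/(-2750213))/((2*1584)) = -4739568*1/506 + (1889172*(-1/2750213))/3168 = -2369784/253 - 1889172/2750213*1/3168 = -2369784/253 - 52477/242018744 = -52139287318907/5566431112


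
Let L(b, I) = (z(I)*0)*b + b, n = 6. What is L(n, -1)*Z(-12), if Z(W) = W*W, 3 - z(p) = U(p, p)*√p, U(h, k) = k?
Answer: 864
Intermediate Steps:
z(p) = 3 - p^(3/2) (z(p) = 3 - p*√p = 3 - p^(3/2))
Z(W) = W²
L(b, I) = b (L(b, I) = ((3 - I^(3/2))*0)*b + b = 0*b + b = 0 + b = b)
L(n, -1)*Z(-12) = 6*(-12)² = 6*144 = 864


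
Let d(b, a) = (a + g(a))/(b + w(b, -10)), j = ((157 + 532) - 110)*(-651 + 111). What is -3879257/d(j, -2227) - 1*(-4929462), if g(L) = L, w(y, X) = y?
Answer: -1201910581746/2227 ≈ -5.3970e+8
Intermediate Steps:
j = -312660 (j = (689 - 110)*(-540) = 579*(-540) = -312660)
d(b, a) = a/b (d(b, a) = (a + a)/(b + b) = (2*a)/((2*b)) = (2*a)*(1/(2*b)) = a/b)
-3879257/d(j, -2227) - 1*(-4929462) = -3879257/((-2227/(-312660))) - 1*(-4929462) = -3879257/((-2227*(-1/312660))) + 4929462 = -3879257/2227/312660 + 4929462 = -3879257*312660/2227 + 4929462 = -1212888493620/2227 + 4929462 = -1201910581746/2227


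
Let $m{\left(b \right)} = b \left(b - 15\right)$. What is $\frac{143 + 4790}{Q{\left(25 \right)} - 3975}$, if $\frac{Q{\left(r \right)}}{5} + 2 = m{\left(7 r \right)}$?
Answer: $\frac{4933}{136015} \approx 0.036268$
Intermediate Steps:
$m{\left(b \right)} = b \left(-15 + b\right)$ ($m{\left(b \right)} = b \left(b - 15\right) = b \left(-15 + b\right)$)
$Q{\left(r \right)} = -10 + 35 r \left(-15 + 7 r\right)$ ($Q{\left(r \right)} = -10 + 5 \cdot 7 r \left(-15 + 7 r\right) = -10 + 35 r \left(-15 + 7 r\right)$)
$\frac{143 + 4790}{Q{\left(25 \right)} - 3975} = \frac{143 + 4790}{\left(-10 - 13125 + 245 \cdot 25^{2}\right) - 3975} = \frac{4933}{\left(-10 - 13125 + 245 \cdot 625\right) - 3975} = \frac{4933}{\left(-10 - 13125 + 153125\right) - 3975} = \frac{4933}{139990 - 3975} = \frac{4933}{136015}$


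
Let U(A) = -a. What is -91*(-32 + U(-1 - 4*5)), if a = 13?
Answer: 4095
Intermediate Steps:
U(A) = -13 (U(A) = -1*13 = -13)
-91*(-32 + U(-1 - 4*5)) = -91*(-32 - 13) = -91*(-45) = 4095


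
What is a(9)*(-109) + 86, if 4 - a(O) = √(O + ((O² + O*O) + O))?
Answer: -350 + 654*√5 ≈ 1112.4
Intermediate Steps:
a(O) = 4 - √(2*O + 2*O²) (a(O) = 4 - √(O + ((O² + O*O) + O)) = 4 - √(O + ((O² + O²) + O)) = 4 - √(O + (2*O² + O)) = 4 - √(O + (O + 2*O²)) = 4 - √(2*O + 2*O²))
a(9)*(-109) + 86 = (4 - √2*√(9*(1 + 9)))*(-109) + 86 = (4 - √2*√(9*10))*(-109) + 86 = (4 - √2*√90)*(-109) + 86 = (4 - √2*3*√10)*(-109) + 86 = (4 - 6*√5)*(-109) + 86 = (-436 + 654*√5) + 86 = -350 + 654*√5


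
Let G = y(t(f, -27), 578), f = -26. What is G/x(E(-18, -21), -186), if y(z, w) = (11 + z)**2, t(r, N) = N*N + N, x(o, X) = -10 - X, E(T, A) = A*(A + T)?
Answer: 508369/176 ≈ 2888.5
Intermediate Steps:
t(r, N) = N + N**2 (t(r, N) = N**2 + N = N + N**2)
G = 508369 (G = (11 - 27*(1 - 27))**2 = (11 - 27*(-26))**2 = (11 + 702)**2 = 713**2 = 508369)
G/x(E(-18, -21), -186) = 508369/(-10 - 1*(-186)) = 508369/(-10 + 186) = 508369/176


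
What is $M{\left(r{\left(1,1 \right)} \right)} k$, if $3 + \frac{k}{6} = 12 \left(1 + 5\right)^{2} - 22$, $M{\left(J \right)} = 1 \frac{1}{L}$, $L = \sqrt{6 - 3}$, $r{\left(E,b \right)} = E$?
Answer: $814 \sqrt{3} \approx 1409.9$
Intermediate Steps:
$L = \sqrt{3} \approx 1.732$
$M{\left(J \right)} = \frac{\sqrt{3}}{3}$ ($M{\left(J \right)} = 1 \frac{1}{\sqrt{3}} = 1 \frac{\sqrt{3}}{3} = \frac{\sqrt{3}}{3}$)
$k = 2442$ ($k = -18 + 6 \left(12 \left(1 + 5\right)^{2} - 22\right) = -18 + 6 \left(12 \cdot 6^{2} - 22\right) = -18 + 6 \left(12 \cdot 36 - 22\right) = -18 + 6 \left(432 - 22\right) = -18 + 6 \cdot 410 = -18 + 2460 = 2442$)
$M{\left(r{\left(1,1 \right)} \right)} k = \frac{\sqrt{3}}{3} \cdot 2442 = 814 \sqrt{3}$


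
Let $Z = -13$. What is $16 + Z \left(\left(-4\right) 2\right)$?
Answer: $120$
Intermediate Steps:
$16 + Z \left(\left(-4\right) 2\right) = 16 - 13 \left(\left(-4\right) 2\right) = 16 - -104 = 16 + 104 = 120$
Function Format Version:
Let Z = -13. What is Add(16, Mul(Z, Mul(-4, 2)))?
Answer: 120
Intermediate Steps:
Add(16, Mul(Z, Mul(-4, 2))) = Add(16, Mul(-13, Mul(-4, 2))) = Add(16, Mul(-13, -8)) = Add(16, 104) = 120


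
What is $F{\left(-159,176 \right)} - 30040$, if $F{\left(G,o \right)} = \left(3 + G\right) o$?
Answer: $-57496$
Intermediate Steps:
$F{\left(G,o \right)} = o \left(3 + G\right)$
$F{\left(-159,176 \right)} - 30040 = 176 \left(3 - 159\right) - 30040 = 176 \left(-156\right) - 30040 = -27456 - 30040 = -57496$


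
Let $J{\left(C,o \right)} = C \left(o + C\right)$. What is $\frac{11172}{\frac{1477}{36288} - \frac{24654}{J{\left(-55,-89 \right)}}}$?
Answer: $- \frac{3185360640}{875939} \approx -3636.5$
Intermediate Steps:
$J{\left(C,o \right)} = C \left(C + o\right)$
$\frac{11172}{\frac{1477}{36288} - \frac{24654}{J{\left(-55,-89 \right)}}} = \frac{11172}{\frac{1477}{36288} - \frac{24654}{\left(-55\right) \left(-55 - 89\right)}} = \frac{11172}{1477 \cdot \frac{1}{36288} - \frac{24654}{\left(-55\right) \left(-144\right)}} = \frac{11172}{\frac{211}{5184} - \frac{24654}{7920}} = \frac{11172}{\frac{211}{5184} - \frac{4109}{1320}} = \frac{11172}{- \frac{875939}{285120}} = 11172 \left(- \frac{285120}{875939}\right) = - \frac{3185360640}{875939}$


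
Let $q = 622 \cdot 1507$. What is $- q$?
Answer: $-937354$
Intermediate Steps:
$q = 937354$
$- q = \left(-1\right) 937354 = -937354$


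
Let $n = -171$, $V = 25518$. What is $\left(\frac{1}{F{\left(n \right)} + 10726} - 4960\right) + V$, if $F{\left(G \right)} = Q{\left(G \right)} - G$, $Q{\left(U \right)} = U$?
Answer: $\frac{220505109}{10726} \approx 20558.0$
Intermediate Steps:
$F{\left(G \right)} = 0$ ($F{\left(G \right)} = G - G = 0$)
$\left(\frac{1}{F{\left(n \right)} + 10726} - 4960\right) + V = \left(\frac{1}{0 + 10726} - 4960\right) + 25518 = \left(\frac{1}{10726} - 4960\right) + 25518 = - \frac{53200959}{10726} + 25518 = \frac{220505109}{10726}$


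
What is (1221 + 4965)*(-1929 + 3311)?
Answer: 8549052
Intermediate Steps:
(1221 + 4965)*(-1929 + 3311) = 6186*1382 = 8549052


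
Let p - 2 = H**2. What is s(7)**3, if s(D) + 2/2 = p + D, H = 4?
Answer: 13824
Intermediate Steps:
p = 18 (p = 2 + 4**2 = 2 + 16 = 18)
s(D) = 17 + D (s(D) = -1 + (18 + D) = 17 + D)
s(7)**3 = (17 + 7)**3 = 24**3 = 13824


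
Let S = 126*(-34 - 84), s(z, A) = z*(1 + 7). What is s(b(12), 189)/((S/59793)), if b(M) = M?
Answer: -159448/413 ≈ -386.07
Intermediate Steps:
s(z, A) = 8*z (s(z, A) = z*8 = 8*z)
S = -14868 (S = 126*(-118) = -14868)
s(b(12), 189)/((S/59793)) = (8*12)/((-14868/59793)) = 96/((-14868*1/59793)) = 96/(-4956/19931) = 96*(-19931/4956) = -159448/413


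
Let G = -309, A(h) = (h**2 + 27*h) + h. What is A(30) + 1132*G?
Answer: -348048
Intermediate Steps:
A(h) = h**2 + 28*h
A(30) + 1132*G = 30*(28 + 30) + 1132*(-309) = 30*58 - 349788 = 1740 - 349788 = -348048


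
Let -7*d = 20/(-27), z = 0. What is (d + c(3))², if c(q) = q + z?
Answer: 344569/35721 ≈ 9.6461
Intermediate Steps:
d = 20/189 (d = -20/(7*(-27)) = -20*(-1)/(7*27) = -⅐*(-20/27) = 20/189 ≈ 0.10582)
c(q) = q (c(q) = q + 0 = q)
(d + c(3))² = (20/189 + 3)² = (587/189)² = 344569/35721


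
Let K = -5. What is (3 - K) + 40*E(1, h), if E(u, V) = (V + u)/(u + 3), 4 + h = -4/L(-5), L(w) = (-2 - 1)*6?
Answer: -178/9 ≈ -19.778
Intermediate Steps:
L(w) = -18 (L(w) = -3*6 = -18)
h = -34/9 (h = -4 - 4/(-18) = -4 - 4*(-1/18) = -4 + 2/9 = -34/9 ≈ -3.7778)
E(u, V) = (V + u)/(3 + u)
(3 - K) + 40*E(1, h) = (3 - 1*(-5)) + 40*((-34/9 + 1)/(3 + 1)) = (3 + 5) + 40*(-25/9/4) = 8 + 40*((1/4)*(-25/9)) = 8 + 40*(-25/36) = 8 - 250/9 = -178/9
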